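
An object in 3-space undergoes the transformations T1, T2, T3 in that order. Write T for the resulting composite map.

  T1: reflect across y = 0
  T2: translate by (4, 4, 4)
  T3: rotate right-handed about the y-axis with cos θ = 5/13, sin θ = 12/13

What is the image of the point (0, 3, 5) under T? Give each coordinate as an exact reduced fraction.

T1 reflect across y = 0: (0, 3, 5) → (0, -3, 5)
T2 translate by (4, 4, 4): (0, -3, 5) → (4, 1, 9)
T3 rotate right-handed about the y-axis with cos θ = 5/13, sin θ = 12/13: (4, 1, 9) → (128/13, 1, -3/13)

T(p) = (128/13, 1, -3/13)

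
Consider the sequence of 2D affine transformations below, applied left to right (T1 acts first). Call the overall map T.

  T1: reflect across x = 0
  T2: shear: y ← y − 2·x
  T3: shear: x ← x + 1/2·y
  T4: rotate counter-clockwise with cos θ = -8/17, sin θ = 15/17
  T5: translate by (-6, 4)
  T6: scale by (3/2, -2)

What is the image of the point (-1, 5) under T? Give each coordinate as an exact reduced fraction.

T(p) = (-501/34, -163/17)

T1 reflect across x = 0: (-1, 5) → (1, 5)
T2 shear: y ← y − 2·x: (1, 5) → (1, 3)
T3 shear: x ← x + 1/2·y: (1, 3) → (5/2, 3)
T4 rotate counter-clockwise with cos θ = -8/17, sin θ = 15/17: (5/2, 3) → (-65/17, 27/34)
T5 translate by (-6, 4): (-65/17, 27/34) → (-167/17, 163/34)
T6 scale by (3/2, -2): (-167/17, 163/34) → (-501/34, -163/17)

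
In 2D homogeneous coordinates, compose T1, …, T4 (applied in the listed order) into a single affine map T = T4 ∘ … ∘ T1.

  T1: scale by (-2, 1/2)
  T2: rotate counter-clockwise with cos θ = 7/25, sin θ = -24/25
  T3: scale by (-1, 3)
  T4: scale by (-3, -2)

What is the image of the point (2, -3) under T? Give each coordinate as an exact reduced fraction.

T1 scale by (-2, 1/2): (2, -3) → (-4, -3/2)
T2 rotate counter-clockwise with cos θ = 7/25, sin θ = -24/25: (-4, -3/2) → (-64/25, 171/50)
T3 scale by (-1, 3): (-64/25, 171/50) → (64/25, 513/50)
T4 scale by (-3, -2): (64/25, 513/50) → (-192/25, -513/25)

T(p) = (-192/25, -513/25)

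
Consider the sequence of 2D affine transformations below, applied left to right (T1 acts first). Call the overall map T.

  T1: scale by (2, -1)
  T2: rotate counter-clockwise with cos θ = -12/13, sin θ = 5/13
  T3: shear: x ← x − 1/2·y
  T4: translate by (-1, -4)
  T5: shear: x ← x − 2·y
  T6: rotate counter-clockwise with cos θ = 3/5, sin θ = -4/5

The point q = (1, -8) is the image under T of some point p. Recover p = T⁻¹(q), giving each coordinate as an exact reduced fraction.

T1 = [2 0 0; 0 -1 0; 0 0 1]
T2·T1 = [-24/13 5/13 0; 10/13 12/13 0; 0 0 1]
T3·…·T1 = [-29/13 -1/13 0; 10/13 12/13 0; 0 0 1]
T4·…·T1 = [-29/13 -1/13 -1; 10/13 12/13 -4; 0 0 1]
T5·…·T1 = [-49/13 -25/13 7; 10/13 12/13 -4; 0 0 1]
T6·…·T1 = [-107/65 -27/65 1; 226/65 136/65 -8; 0 0 1]
det M = -2; M⁻¹ = [-68/65 -27/130 -8/13; 113/65 107/130 63/13; 0 0 1]
M⁻¹ · (1, -8)ᵀ = (0, 0)ᵀ

p = (0, 0)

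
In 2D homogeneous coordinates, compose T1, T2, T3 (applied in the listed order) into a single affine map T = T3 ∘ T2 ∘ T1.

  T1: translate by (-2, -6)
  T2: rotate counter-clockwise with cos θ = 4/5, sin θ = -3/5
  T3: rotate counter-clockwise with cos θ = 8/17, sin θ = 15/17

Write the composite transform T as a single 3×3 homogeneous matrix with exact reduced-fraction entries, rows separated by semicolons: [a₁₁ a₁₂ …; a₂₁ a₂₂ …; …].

T1 = [1 0 -2; 0 1 -6; 0 0 1]
T2·T1 = [4/5 3/5 -26/5; -3/5 4/5 -18/5; 0 0 1]
T3·…·T1 = [77/85 -36/85 62/85; 36/85 77/85 -534/85; 0 0 1]

T = [77/85 -36/85 62/85; 36/85 77/85 -534/85; 0 0 1]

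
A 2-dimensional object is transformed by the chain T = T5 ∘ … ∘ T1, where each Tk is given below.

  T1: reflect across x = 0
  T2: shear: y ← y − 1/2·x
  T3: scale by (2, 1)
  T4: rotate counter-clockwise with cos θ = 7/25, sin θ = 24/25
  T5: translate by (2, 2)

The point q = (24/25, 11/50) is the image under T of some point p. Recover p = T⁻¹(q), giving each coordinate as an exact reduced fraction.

T1 = [-1 0 0; 0 1 0; 0 0 1]
T2·T1 = [-1 0 0; 1/2 1 0; 0 0 1]
T3·…·T1 = [-2 0 0; 1/2 1 0; 0 0 1]
T4·…·T1 = [-26/25 -24/25 0; -89/50 7/25 0; 0 0 1]
T5·…·T1 = [-26/25 -24/25 2; -89/50 7/25 2; 0 0 1]
det M = -2; M⁻¹ = [-7/50 -12/25 31/25; -89/100 13/25 37/50; 0 0 1]
M⁻¹ · (24/25, 11/50)ᵀ = (1, 0)ᵀ

p = (1, 0)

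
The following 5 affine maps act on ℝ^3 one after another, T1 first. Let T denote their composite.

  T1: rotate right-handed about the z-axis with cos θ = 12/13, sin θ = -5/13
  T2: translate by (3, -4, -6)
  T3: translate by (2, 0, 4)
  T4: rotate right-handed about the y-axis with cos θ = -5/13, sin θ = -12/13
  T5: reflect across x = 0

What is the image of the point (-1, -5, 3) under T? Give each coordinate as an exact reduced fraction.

T(p) = (296/169, -107/13, 271/169)

T1 rotate right-handed about the z-axis with cos θ = 12/13, sin θ = -5/13: (-1, -5, 3) → (-37/13, -55/13, 3)
T2 translate by (3, -4, -6): (-37/13, -55/13, 3) → (2/13, -107/13, -3)
T3 translate by (2, 0, 4): (2/13, -107/13, -3) → (28/13, -107/13, 1)
T4 rotate right-handed about the y-axis with cos θ = -5/13, sin θ = -12/13: (28/13, -107/13, 1) → (-296/169, -107/13, 271/169)
T5 reflect across x = 0: (-296/169, -107/13, 271/169) → (296/169, -107/13, 271/169)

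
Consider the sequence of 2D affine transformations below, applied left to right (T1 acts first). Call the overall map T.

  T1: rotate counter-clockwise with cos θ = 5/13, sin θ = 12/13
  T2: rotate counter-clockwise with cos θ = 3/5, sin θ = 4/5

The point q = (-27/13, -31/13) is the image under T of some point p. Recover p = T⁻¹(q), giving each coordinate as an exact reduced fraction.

T1 = [5/13 -12/13 0; 12/13 5/13 0; 0 0 1]
T2·T1 = [-33/65 -56/65 0; 56/65 -33/65 0; 0 0 1]
det M = 1; M⁻¹ = [-33/65 56/65 0; -56/65 -33/65 0; 0 0 1]
M⁻¹ · (-27/13, -31/13)ᵀ = (-1, 3)ᵀ

p = (-1, 3)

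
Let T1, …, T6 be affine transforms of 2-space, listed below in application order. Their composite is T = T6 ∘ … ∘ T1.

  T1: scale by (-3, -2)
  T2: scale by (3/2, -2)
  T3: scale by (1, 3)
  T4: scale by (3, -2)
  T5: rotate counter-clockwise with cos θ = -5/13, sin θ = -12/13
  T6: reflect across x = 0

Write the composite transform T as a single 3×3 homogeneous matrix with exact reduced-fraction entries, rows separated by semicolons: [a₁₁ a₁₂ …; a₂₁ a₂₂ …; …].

T = [-135/26 288/13 0; 162/13 120/13 0; 0 0 1]

T1 = [-3 0 0; 0 -2 0; 0 0 1]
T2·T1 = [-9/2 0 0; 0 4 0; 0 0 1]
T3·…·T1 = [-9/2 0 0; 0 12 0; 0 0 1]
T4·…·T1 = [-27/2 0 0; 0 -24 0; 0 0 1]
T5·…·T1 = [135/26 -288/13 0; 162/13 120/13 0; 0 0 1]
T6·…·T1 = [-135/26 288/13 0; 162/13 120/13 0; 0 0 1]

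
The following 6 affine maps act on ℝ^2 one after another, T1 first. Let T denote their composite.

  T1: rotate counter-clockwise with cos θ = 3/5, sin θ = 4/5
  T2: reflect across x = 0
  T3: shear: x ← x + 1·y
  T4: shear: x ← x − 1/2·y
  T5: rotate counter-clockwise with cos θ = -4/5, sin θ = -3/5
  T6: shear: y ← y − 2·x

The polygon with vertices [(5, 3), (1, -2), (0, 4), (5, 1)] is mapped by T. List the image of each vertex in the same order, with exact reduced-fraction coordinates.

image vertices: (41/25, -93/10), (42/25, -8/5), (-52/25, -2/5), (67/25, -91/10)

T1 rotate counter-clockwise with cos θ = 3/5, sin θ = 4/5: (5, 3) → (3/5, 29/5); (1, -2) → (11/5, -2/5); (0, 4) → (-16/5, 12/5); (5, 1) → (11/5, 23/5)
T2 reflect across x = 0: (3/5, 29/5) → (-3/5, 29/5); (11/5, -2/5) → (-11/5, -2/5); (-16/5, 12/5) → (16/5, 12/5); (11/5, 23/5) → (-11/5, 23/5)
T3 shear: x ← x + 1·y: (-3/5, 29/5) → (26/5, 29/5); (-11/5, -2/5) → (-13/5, -2/5); (16/5, 12/5) → (28/5, 12/5); (-11/5, 23/5) → (12/5, 23/5)
T4 shear: x ← x − 1/2·y: (26/5, 29/5) → (23/10, 29/5); (-13/5, -2/5) → (-12/5, -2/5); (28/5, 12/5) → (22/5, 12/5); (12/5, 23/5) → (1/10, 23/5)
T5 rotate counter-clockwise with cos θ = -4/5, sin θ = -3/5: (23/10, 29/5) → (41/25, -301/50); (-12/5, -2/5) → (42/25, 44/25); (22/5, 12/5) → (-52/25, -114/25); (1/10, 23/5) → (67/25, -187/50)
T6 shear: y ← y − 2·x: (41/25, -301/50) → (41/25, -93/10); (42/25, 44/25) → (42/25, -8/5); (-52/25, -114/25) → (-52/25, -2/5); (67/25, -187/50) → (67/25, -91/10)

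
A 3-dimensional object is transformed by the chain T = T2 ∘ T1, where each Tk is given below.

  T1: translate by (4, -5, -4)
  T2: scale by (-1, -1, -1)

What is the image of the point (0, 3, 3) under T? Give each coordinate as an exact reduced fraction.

T(p) = (-4, 2, 1)

T1 translate by (4, -5, -4): (0, 3, 3) → (4, -2, -1)
T2 scale by (-1, -1, -1): (4, -2, -1) → (-4, 2, 1)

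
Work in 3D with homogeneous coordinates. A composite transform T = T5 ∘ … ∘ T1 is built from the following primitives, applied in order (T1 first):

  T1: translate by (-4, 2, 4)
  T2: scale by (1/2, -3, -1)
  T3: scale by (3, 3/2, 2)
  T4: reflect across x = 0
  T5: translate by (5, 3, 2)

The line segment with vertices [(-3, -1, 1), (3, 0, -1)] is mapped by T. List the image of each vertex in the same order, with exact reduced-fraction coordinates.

image vertices: (31/2, -3/2, -8), (13/2, -6, -4)

T1 translate by (-4, 2, 4): (-3, -1, 1) → (-7, 1, 5); (3, 0, -1) → (-1, 2, 3)
T2 scale by (1/2, -3, -1): (-7, 1, 5) → (-7/2, -3, -5); (-1, 2, 3) → (-1/2, -6, -3)
T3 scale by (3, 3/2, 2): (-7/2, -3, -5) → (-21/2, -9/2, -10); (-1/2, -6, -3) → (-3/2, -9, -6)
T4 reflect across x = 0: (-21/2, -9/2, -10) → (21/2, -9/2, -10); (-3/2, -9, -6) → (3/2, -9, -6)
T5 translate by (5, 3, 2): (21/2, -9/2, -10) → (31/2, -3/2, -8); (3/2, -9, -6) → (13/2, -6, -4)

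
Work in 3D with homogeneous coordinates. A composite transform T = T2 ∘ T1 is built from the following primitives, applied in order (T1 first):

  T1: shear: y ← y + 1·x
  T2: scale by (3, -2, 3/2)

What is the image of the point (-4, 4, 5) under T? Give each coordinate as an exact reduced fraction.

T1 shear: y ← y + 1·x: (-4, 4, 5) → (-4, 0, 5)
T2 scale by (3, -2, 3/2): (-4, 0, 5) → (-12, 0, 15/2)

T(p) = (-12, 0, 15/2)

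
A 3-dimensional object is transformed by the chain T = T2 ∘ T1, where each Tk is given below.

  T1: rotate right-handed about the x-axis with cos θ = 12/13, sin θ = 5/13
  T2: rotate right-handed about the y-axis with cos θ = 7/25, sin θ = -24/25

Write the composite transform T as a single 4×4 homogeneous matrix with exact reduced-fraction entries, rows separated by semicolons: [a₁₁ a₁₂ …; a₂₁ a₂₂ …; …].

T = [7/25 -24/65 -288/325 0; 0 12/13 -5/13 0; 24/25 7/65 84/325 0; 0 0 0 1]

T1 = [1 0 0 0; 0 12/13 -5/13 0; 0 5/13 12/13 0; 0 0 0 1]
T2·T1 = [7/25 -24/65 -288/325 0; 0 12/13 -5/13 0; 24/25 7/65 84/325 0; 0 0 0 1]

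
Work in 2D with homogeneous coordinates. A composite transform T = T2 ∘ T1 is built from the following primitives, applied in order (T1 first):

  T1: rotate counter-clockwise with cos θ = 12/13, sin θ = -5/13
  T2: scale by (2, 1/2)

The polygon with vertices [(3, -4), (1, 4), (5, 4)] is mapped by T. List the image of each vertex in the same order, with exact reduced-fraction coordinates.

T1 rotate counter-clockwise with cos θ = 12/13, sin θ = -5/13: (3, -4) → (16/13, -63/13); (1, 4) → (32/13, 43/13); (5, 4) → (80/13, 23/13)
T2 scale by (2, 1/2): (16/13, -63/13) → (32/13, -63/26); (32/13, 43/13) → (64/13, 43/26); (80/13, 23/13) → (160/13, 23/26)

image vertices: (32/13, -63/26), (64/13, 43/26), (160/13, 23/26)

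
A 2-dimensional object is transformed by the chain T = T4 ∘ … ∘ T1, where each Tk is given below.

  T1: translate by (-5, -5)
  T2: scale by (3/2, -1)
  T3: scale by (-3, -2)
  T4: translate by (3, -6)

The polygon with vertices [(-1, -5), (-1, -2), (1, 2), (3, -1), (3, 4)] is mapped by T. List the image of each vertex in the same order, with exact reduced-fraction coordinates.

image vertices: (30, -26), (30, -20), (21, -12), (12, -18), (12, -8)

T1 translate by (-5, -5): (-1, -5) → (-6, -10); (-1, -2) → (-6, -7); (1, 2) → (-4, -3); (3, -1) → (-2, -6); (3, 4) → (-2, -1)
T2 scale by (3/2, -1): (-6, -10) → (-9, 10); (-6, -7) → (-9, 7); (-4, -3) → (-6, 3); (-2, -6) → (-3, 6); (-2, -1) → (-3, 1)
T3 scale by (-3, -2): (-9, 10) → (27, -20); (-9, 7) → (27, -14); (-6, 3) → (18, -6); (-3, 6) → (9, -12); (-3, 1) → (9, -2)
T4 translate by (3, -6): (27, -20) → (30, -26); (27, -14) → (30, -20); (18, -6) → (21, -12); (9, -12) → (12, -18); (9, -2) → (12, -8)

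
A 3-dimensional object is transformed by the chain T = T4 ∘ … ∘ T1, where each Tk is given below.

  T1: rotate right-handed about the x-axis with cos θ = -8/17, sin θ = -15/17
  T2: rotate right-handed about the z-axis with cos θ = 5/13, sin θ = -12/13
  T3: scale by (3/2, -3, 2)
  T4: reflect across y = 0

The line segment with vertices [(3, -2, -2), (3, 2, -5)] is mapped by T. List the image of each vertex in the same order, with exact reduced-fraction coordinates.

T1 rotate right-handed about the x-axis with cos θ = -8/17, sin θ = -15/17: (3, -2, -2) → (3, -14/17, 46/17); (3, 2, -5) → (3, -91/17, 10/17)
T2 rotate right-handed about the z-axis with cos θ = 5/13, sin θ = -12/13: (3, -14/17, 46/17) → (87/221, -682/221, 46/17); (3, -91/17, 10/17) → (-837/221, -1067/221, 10/17)
T3 scale by (3/2, -3, 2): (87/221, -682/221, 46/17) → (261/442, 2046/221, 92/17); (-837/221, -1067/221, 10/17) → (-2511/442, 3201/221, 20/17)
T4 reflect across y = 0: (261/442, 2046/221, 92/17) → (261/442, -2046/221, 92/17); (-2511/442, 3201/221, 20/17) → (-2511/442, -3201/221, 20/17)

image vertices: (261/442, -2046/221, 92/17), (-2511/442, -3201/221, 20/17)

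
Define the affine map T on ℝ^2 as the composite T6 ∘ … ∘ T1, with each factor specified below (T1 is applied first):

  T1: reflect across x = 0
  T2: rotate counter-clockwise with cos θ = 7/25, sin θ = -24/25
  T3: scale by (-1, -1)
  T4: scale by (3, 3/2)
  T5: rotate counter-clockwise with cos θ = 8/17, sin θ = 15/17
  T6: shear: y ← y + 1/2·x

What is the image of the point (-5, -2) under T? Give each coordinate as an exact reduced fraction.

T1 reflect across x = 0: (-5, -2) → (5, -2)
T2 rotate counter-clockwise with cos θ = 7/25, sin θ = -24/25: (5, -2) → (-13/25, -134/25)
T3 scale by (-1, -1): (-13/25, -134/25) → (13/25, 134/25)
T4 scale by (3, 3/2): (13/25, 134/25) → (39/25, 201/25)
T5 rotate counter-clockwise with cos θ = 8/17, sin θ = 15/17: (39/25, 201/25) → (-159/25, 129/25)
T6 shear: y ← y + 1/2·x: (-159/25, 129/25) → (-159/25, 99/50)

T(p) = (-159/25, 99/50)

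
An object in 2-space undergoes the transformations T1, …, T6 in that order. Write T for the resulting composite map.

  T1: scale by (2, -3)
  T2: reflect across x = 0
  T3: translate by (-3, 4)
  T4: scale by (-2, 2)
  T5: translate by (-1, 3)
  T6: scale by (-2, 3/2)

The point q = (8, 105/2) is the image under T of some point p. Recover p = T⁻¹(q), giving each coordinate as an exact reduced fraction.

p = (-9/4, -4)

T1 = [2 0 0; 0 -3 0; 0 0 1]
T2·T1 = [-2 0 0; 0 -3 0; 0 0 1]
T3·…·T1 = [-2 0 -3; 0 -3 4; 0 0 1]
T4·…·T1 = [4 0 6; 0 -6 8; 0 0 1]
T5·…·T1 = [4 0 5; 0 -6 11; 0 0 1]
T6·…·T1 = [-8 0 -10; 0 -9 33/2; 0 0 1]
det M = 72; M⁻¹ = [-1/8 0 -5/4; 0 -1/9 11/6; 0 0 1]
M⁻¹ · (8, 105/2)ᵀ = (-9/4, -4)ᵀ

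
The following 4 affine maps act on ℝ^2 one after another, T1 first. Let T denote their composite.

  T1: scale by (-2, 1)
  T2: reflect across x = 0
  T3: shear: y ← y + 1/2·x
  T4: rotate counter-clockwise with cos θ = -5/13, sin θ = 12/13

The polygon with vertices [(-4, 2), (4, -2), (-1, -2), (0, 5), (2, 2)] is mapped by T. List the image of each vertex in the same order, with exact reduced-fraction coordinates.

image vertices: (64/13, -86/13), (-64/13, 86/13), (46/13, -9/13), (-60/13, -25/13), (-68/13, 28/13)

T1 scale by (-2, 1): (-4, 2) → (8, 2); (4, -2) → (-8, -2); (-1, -2) → (2, -2); (0, 5) → (0, 5); (2, 2) → (-4, 2)
T2 reflect across x = 0: (8, 2) → (-8, 2); (-8, -2) → (8, -2); (2, -2) → (-2, -2); (0, 5) → (0, 5); (-4, 2) → (4, 2)
T3 shear: y ← y + 1/2·x: (-8, 2) → (-8, -2); (8, -2) → (8, 2); (-2, -2) → (-2, -3); (0, 5) → (0, 5); (4, 2) → (4, 4)
T4 rotate counter-clockwise with cos θ = -5/13, sin θ = 12/13: (-8, -2) → (64/13, -86/13); (8, 2) → (-64/13, 86/13); (-2, -3) → (46/13, -9/13); (0, 5) → (-60/13, -25/13); (4, 4) → (-68/13, 28/13)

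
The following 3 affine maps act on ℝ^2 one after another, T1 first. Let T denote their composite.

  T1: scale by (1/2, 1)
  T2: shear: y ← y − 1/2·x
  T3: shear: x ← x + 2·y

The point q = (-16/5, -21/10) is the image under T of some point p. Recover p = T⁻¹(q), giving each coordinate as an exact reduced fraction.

p = (2, -8/5)

T1 = [1/2 0 0; 0 1 0; 0 0 1]
T2·T1 = [1/2 0 0; -1/4 1 0; 0 0 1]
T3·…·T1 = [0 2 0; -1/4 1 0; 0 0 1]
det M = 1/2; M⁻¹ = [2 -4 0; 1/2 0 0; 0 0 1]
M⁻¹ · (-16/5, -21/10)ᵀ = (2, -8/5)ᵀ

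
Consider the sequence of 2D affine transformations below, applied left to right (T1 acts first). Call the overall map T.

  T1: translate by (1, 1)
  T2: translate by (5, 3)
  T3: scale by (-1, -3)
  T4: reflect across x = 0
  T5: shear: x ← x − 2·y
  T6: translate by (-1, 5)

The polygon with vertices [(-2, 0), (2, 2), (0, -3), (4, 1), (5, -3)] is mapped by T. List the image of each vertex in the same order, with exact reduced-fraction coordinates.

image vertices: (27, -7), (43, -13), (11, 2), (39, -10), (16, 2)

T1 translate by (1, 1): (-2, 0) → (-1, 1); (2, 2) → (3, 3); (0, -3) → (1, -2); (4, 1) → (5, 2); (5, -3) → (6, -2)
T2 translate by (5, 3): (-1, 1) → (4, 4); (3, 3) → (8, 6); (1, -2) → (6, 1); (5, 2) → (10, 5); (6, -2) → (11, 1)
T3 scale by (-1, -3): (4, 4) → (-4, -12); (8, 6) → (-8, -18); (6, 1) → (-6, -3); (10, 5) → (-10, -15); (11, 1) → (-11, -3)
T4 reflect across x = 0: (-4, -12) → (4, -12); (-8, -18) → (8, -18); (-6, -3) → (6, -3); (-10, -15) → (10, -15); (-11, -3) → (11, -3)
T5 shear: x ← x − 2·y: (4, -12) → (28, -12); (8, -18) → (44, -18); (6, -3) → (12, -3); (10, -15) → (40, -15); (11, -3) → (17, -3)
T6 translate by (-1, 5): (28, -12) → (27, -7); (44, -18) → (43, -13); (12, -3) → (11, 2); (40, -15) → (39, -10); (17, -3) → (16, 2)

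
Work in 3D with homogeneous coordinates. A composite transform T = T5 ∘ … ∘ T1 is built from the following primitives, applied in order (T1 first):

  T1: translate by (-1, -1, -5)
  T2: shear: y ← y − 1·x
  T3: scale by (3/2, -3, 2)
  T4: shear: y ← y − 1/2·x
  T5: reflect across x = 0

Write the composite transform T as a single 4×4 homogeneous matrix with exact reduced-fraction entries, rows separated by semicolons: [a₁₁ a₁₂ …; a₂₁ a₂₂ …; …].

T1 = [1 0 0 -1; 0 1 0 -1; 0 0 1 -5; 0 0 0 1]
T2·T1 = [1 0 0 -1; -1 1 0 0; 0 0 1 -5; 0 0 0 1]
T3·…·T1 = [3/2 0 0 -3/2; 3 -3 0 0; 0 0 2 -10; 0 0 0 1]
T4·…·T1 = [3/2 0 0 -3/2; 9/4 -3 0 3/4; 0 0 2 -10; 0 0 0 1]
T5·…·T1 = [-3/2 0 0 3/2; 9/4 -3 0 3/4; 0 0 2 -10; 0 0 0 1]

T = [-3/2 0 0 3/2; 9/4 -3 0 3/4; 0 0 2 -10; 0 0 0 1]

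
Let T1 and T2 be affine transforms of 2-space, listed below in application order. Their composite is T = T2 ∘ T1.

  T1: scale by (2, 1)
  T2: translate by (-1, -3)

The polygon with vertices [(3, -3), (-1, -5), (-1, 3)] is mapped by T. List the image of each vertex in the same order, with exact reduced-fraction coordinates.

image vertices: (5, -6), (-3, -8), (-3, 0)

T1 scale by (2, 1): (3, -3) → (6, -3); (-1, -5) → (-2, -5); (-1, 3) → (-2, 3)
T2 translate by (-1, -3): (6, -3) → (5, -6); (-2, -5) → (-3, -8); (-2, 3) → (-3, 0)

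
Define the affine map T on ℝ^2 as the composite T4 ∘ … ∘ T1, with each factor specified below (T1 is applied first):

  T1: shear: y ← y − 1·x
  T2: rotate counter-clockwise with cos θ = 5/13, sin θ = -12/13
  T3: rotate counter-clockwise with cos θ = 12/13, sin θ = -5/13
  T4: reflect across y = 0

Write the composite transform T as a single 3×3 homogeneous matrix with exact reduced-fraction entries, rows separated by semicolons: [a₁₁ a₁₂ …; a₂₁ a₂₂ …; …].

T1 = [1 0 0; -1 1 0; 0 0 1]
T2·T1 = [-7/13 12/13 0; -17/13 5/13 0; 0 0 1]
T3·…·T1 = [-1 1 0; -1 0 0; 0 0 1]
T4·…·T1 = [-1 1 0; 1 0 0; 0 0 1]

T = [-1 1 0; 1 0 0; 0 0 1]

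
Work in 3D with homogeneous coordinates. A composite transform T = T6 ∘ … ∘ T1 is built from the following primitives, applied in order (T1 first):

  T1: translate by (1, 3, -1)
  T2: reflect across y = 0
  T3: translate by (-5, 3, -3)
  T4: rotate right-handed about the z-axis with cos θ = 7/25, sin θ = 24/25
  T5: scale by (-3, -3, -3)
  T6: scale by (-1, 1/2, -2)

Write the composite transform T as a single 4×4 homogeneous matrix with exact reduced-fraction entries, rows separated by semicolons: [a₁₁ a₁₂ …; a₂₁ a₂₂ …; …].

T = [21/25 72/25 0 -84/25; -36/25 21/50 0 144/25; 0 0 6 -24; 0 0 0 1]

T1 = [1 0 0 1; 0 1 0 3; 0 0 1 -1; 0 0 0 1]
T2·T1 = [1 0 0 1; 0 -1 0 -3; 0 0 1 -1; 0 0 0 1]
T3·…·T1 = [1 0 0 -4; 0 -1 0 0; 0 0 1 -4; 0 0 0 1]
T4·…·T1 = [7/25 24/25 0 -28/25; 24/25 -7/25 0 -96/25; 0 0 1 -4; 0 0 0 1]
T5·…·T1 = [-21/25 -72/25 0 84/25; -72/25 21/25 0 288/25; 0 0 -3 12; 0 0 0 1]
T6·…·T1 = [21/25 72/25 0 -84/25; -36/25 21/50 0 144/25; 0 0 6 -24; 0 0 0 1]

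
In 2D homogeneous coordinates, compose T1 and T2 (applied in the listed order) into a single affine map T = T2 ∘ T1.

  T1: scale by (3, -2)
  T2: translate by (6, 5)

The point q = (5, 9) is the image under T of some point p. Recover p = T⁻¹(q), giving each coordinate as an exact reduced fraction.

T1 = [3 0 0; 0 -2 0; 0 0 1]
T2·T1 = [3 0 6; 0 -2 5; 0 0 1]
det M = -6; M⁻¹ = [1/3 0 -2; 0 -1/2 5/2; 0 0 1]
M⁻¹ · (5, 9)ᵀ = (-1/3, -2)ᵀ

p = (-1/3, -2)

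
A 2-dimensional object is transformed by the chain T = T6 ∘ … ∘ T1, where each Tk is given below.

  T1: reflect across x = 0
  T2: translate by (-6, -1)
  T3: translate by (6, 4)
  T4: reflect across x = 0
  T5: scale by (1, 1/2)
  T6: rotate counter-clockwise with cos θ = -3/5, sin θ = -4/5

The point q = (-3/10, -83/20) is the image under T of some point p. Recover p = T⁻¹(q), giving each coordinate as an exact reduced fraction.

T1 = [-1 0 0; 0 1 0; 0 0 1]
T2·T1 = [-1 0 -6; 0 1 -1; 0 0 1]
T3·…·T1 = [-1 0 0; 0 1 3; 0 0 1]
T4·…·T1 = [1 0 0; 0 1 3; 0 0 1]
T5·…·T1 = [1 0 0; 0 1/2 3/2; 0 0 1]
T6·…·T1 = [-3/5 2/5 6/5; -4/5 -3/10 -9/10; 0 0 1]
det M = 1/2; M⁻¹ = [-3/5 -4/5 0; 8/5 -6/5 -3; 0 0 1]
M⁻¹ · (-3/10, -83/20)ᵀ = (7/2, 3/2)ᵀ

p = (7/2, 3/2)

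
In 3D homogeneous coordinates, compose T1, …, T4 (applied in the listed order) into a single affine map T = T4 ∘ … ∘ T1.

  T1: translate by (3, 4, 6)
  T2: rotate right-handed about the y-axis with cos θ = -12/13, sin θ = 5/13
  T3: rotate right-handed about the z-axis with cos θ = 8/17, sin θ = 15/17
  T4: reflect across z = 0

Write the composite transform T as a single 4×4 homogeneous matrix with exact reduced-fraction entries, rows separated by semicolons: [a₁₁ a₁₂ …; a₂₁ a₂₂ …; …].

T = [-96/221 -15/17 40/221 -828/221; -180/221 8/17 75/221 326/221; 5/13 0 12/13 87/13; 0 0 0 1]

T1 = [1 0 0 3; 0 1 0 4; 0 0 1 6; 0 0 0 1]
T2·T1 = [-12/13 0 5/13 -6/13; 0 1 0 4; -5/13 0 -12/13 -87/13; 0 0 0 1]
T3·…·T1 = [-96/221 -15/17 40/221 -828/221; -180/221 8/17 75/221 326/221; -5/13 0 -12/13 -87/13; 0 0 0 1]
T4·…·T1 = [-96/221 -15/17 40/221 -828/221; -180/221 8/17 75/221 326/221; 5/13 0 12/13 87/13; 0 0 0 1]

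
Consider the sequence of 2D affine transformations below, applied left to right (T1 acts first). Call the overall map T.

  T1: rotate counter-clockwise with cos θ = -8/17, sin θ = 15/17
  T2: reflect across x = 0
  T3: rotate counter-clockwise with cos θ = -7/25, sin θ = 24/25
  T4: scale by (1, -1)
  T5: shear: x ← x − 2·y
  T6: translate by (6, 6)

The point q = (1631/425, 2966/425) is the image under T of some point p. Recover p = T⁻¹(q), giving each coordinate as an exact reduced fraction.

p = (0, -1)

T1 = [-8/17 -15/17 0; 15/17 -8/17 0; 0 0 1]
T2·T1 = [8/17 15/17 0; 15/17 -8/17 0; 0 0 1]
T3·…·T1 = [-416/425 87/425 0; 87/425 416/425 0; 0 0 1]
T4·…·T1 = [-416/425 87/425 0; -87/425 -416/425 0; 0 0 1]
T5·…·T1 = [-242/425 919/425 0; -87/425 -416/425 0; 0 0 1]
T6·…·T1 = [-242/425 919/425 6; -87/425 -416/425 6; 0 0 1]
det M = 1; M⁻¹ = [-416/425 -919/425 1602/85; 87/425 -242/425 186/85; 0 0 1]
M⁻¹ · (1631/425, 2966/425)ᵀ = (0, -1)ᵀ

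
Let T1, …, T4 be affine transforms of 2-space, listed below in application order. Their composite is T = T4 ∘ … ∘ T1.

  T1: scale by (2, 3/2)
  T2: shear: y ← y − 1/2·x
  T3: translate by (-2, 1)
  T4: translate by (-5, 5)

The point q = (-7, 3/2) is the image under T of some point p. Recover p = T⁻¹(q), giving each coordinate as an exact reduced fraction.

T1 = [2 0 0; 0 3/2 0; 0 0 1]
T2·T1 = [2 0 0; -1 3/2 0; 0 0 1]
T3·…·T1 = [2 0 -2; -1 3/2 1; 0 0 1]
T4·…·T1 = [2 0 -7; -1 3/2 6; 0 0 1]
det M = 3; M⁻¹ = [1/2 0 7/2; 1/3 2/3 -5/3; 0 0 1]
M⁻¹ · (-7, 3/2)ᵀ = (0, -3)ᵀ

p = (0, -3)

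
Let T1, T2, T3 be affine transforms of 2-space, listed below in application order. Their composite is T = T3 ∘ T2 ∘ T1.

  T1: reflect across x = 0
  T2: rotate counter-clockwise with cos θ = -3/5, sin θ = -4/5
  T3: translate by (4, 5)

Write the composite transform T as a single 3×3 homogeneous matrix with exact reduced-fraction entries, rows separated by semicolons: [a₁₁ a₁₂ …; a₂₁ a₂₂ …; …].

T = [3/5 4/5 4; 4/5 -3/5 5; 0 0 1]

T1 = [-1 0 0; 0 1 0; 0 0 1]
T2·T1 = [3/5 4/5 0; 4/5 -3/5 0; 0 0 1]
T3·…·T1 = [3/5 4/5 4; 4/5 -3/5 5; 0 0 1]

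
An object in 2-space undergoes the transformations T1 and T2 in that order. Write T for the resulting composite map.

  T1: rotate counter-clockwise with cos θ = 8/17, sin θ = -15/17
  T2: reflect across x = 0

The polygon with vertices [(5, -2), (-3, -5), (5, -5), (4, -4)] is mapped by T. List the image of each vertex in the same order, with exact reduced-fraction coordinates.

image vertices: (-10/17, -91/17), (99/17, 5/17), (35/17, -115/17), (28/17, -92/17)

T1 rotate counter-clockwise with cos θ = 8/17, sin θ = -15/17: (5, -2) → (10/17, -91/17); (-3, -5) → (-99/17, 5/17); (5, -5) → (-35/17, -115/17); (4, -4) → (-28/17, -92/17)
T2 reflect across x = 0: (10/17, -91/17) → (-10/17, -91/17); (-99/17, 5/17) → (99/17, 5/17); (-35/17, -115/17) → (35/17, -115/17); (-28/17, -92/17) → (28/17, -92/17)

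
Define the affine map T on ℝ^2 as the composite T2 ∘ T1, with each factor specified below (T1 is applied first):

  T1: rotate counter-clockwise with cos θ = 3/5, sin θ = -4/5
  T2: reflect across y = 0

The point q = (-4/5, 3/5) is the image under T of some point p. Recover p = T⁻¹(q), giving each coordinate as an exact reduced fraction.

p = (0, -1)

T1 = [3/5 4/5 0; -4/5 3/5 0; 0 0 1]
T2·T1 = [3/5 4/5 0; 4/5 -3/5 0; 0 0 1]
det M = -1; M⁻¹ = [3/5 4/5 0; 4/5 -3/5 0; 0 0 1]
M⁻¹ · (-4/5, 3/5)ᵀ = (0, -1)ᵀ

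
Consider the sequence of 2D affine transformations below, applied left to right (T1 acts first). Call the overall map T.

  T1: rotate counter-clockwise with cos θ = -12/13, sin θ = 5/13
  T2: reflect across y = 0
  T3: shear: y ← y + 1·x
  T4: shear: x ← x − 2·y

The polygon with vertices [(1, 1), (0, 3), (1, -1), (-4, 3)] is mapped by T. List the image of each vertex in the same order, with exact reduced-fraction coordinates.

image vertices: (3/13, -10/13), (-57/13, 21/13), (41/13, -24/13), (-145/13, 89/13)

T1 rotate counter-clockwise with cos θ = -12/13, sin θ = 5/13: (1, 1) → (-17/13, -7/13); (0, 3) → (-15/13, -36/13); (1, -1) → (-7/13, 17/13); (-4, 3) → (33/13, -56/13)
T2 reflect across y = 0: (-17/13, -7/13) → (-17/13, 7/13); (-15/13, -36/13) → (-15/13, 36/13); (-7/13, 17/13) → (-7/13, -17/13); (33/13, -56/13) → (33/13, 56/13)
T3 shear: y ← y + 1·x: (-17/13, 7/13) → (-17/13, -10/13); (-15/13, 36/13) → (-15/13, 21/13); (-7/13, -17/13) → (-7/13, -24/13); (33/13, 56/13) → (33/13, 89/13)
T4 shear: x ← x − 2·y: (-17/13, -10/13) → (3/13, -10/13); (-15/13, 21/13) → (-57/13, 21/13); (-7/13, -24/13) → (41/13, -24/13); (33/13, 89/13) → (-145/13, 89/13)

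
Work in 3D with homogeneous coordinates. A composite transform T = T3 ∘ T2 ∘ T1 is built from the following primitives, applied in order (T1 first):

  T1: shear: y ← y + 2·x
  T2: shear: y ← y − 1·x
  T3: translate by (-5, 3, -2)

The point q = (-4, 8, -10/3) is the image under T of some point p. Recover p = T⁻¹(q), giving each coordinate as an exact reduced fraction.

p = (1, 4, -4/3)

T1 = [1 0 0 0; 2 1 0 0; 0 0 1 0; 0 0 0 1]
T2·T1 = [1 0 0 0; 1 1 0 0; 0 0 1 0; 0 0 0 1]
T3·…·T1 = [1 0 0 -5; 1 1 0 3; 0 0 1 -2; 0 0 0 1]
det M = 1; M⁻¹ = [1 0 0 5; -1 1 0 -8; 0 0 1 2; 0 0 0 1]
M⁻¹ · (-4, 8, -10/3)ᵀ = (1, 4, -4/3)ᵀ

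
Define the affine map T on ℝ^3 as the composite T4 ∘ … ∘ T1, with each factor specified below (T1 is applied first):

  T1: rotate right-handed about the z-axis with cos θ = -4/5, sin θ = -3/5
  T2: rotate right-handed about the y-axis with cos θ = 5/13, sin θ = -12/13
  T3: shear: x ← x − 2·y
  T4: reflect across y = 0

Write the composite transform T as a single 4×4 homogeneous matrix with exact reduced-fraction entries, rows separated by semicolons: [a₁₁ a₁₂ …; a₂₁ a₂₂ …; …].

T = [58/65 119/65 -12/13 0; 3/5 4/5 0 0; -48/65 36/65 5/13 0; 0 0 0 1]

T1 = [-4/5 3/5 0 0; -3/5 -4/5 0 0; 0 0 1 0; 0 0 0 1]
T2·T1 = [-4/13 3/13 -12/13 0; -3/5 -4/5 0 0; -48/65 36/65 5/13 0; 0 0 0 1]
T3·…·T1 = [58/65 119/65 -12/13 0; -3/5 -4/5 0 0; -48/65 36/65 5/13 0; 0 0 0 1]
T4·…·T1 = [58/65 119/65 -12/13 0; 3/5 4/5 0 0; -48/65 36/65 5/13 0; 0 0 0 1]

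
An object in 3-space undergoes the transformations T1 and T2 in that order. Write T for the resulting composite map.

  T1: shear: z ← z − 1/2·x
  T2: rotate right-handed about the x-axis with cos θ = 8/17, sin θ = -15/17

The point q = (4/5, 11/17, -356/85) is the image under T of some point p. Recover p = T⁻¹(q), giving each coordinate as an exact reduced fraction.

T1 = [1 0 0 0; 0 1 0 0; -1/2 0 1 0; 0 0 0 1]
T2·T1 = [1 0 0 0; -15/34 8/17 15/17 0; -4/17 -15/17 8/17 0; 0 0 0 1]
det M = 1; M⁻¹ = [1 0 0 0; 0 8/17 -15/17 0; 1/2 15/17 8/17 0; 0 0 0 1]
M⁻¹ · (4/5, 11/17, -356/85)ᵀ = (4/5, 4, -1)ᵀ

p = (4/5, 4, -1)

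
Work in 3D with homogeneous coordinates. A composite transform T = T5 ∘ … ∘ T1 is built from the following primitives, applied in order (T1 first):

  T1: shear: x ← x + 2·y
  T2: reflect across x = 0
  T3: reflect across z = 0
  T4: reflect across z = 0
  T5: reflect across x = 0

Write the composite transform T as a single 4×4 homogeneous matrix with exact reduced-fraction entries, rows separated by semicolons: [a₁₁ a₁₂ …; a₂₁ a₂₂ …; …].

T1 = [1 2 0 0; 0 1 0 0; 0 0 1 0; 0 0 0 1]
T2·T1 = [-1 -2 0 0; 0 1 0 0; 0 0 1 0; 0 0 0 1]
T3·…·T1 = [-1 -2 0 0; 0 1 0 0; 0 0 -1 0; 0 0 0 1]
T4·…·T1 = [-1 -2 0 0; 0 1 0 0; 0 0 1 0; 0 0 0 1]
T5·…·T1 = [1 2 0 0; 0 1 0 0; 0 0 1 0; 0 0 0 1]

T = [1 2 0 0; 0 1 0 0; 0 0 1 0; 0 0 0 1]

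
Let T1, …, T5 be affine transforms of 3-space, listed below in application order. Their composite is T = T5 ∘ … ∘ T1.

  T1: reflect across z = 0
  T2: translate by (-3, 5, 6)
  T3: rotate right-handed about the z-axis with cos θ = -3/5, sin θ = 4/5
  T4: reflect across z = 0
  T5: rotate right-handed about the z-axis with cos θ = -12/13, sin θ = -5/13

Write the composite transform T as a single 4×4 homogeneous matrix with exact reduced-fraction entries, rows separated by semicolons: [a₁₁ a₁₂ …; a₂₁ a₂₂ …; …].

T = [56/65 33/65 0 -3/65; -33/65 56/65 0 379/65; 0 0 1 -6; 0 0 0 1]

T1 = [1 0 0 0; 0 1 0 0; 0 0 -1 0; 0 0 0 1]
T2·T1 = [1 0 0 -3; 0 1 0 5; 0 0 -1 6; 0 0 0 1]
T3·…·T1 = [-3/5 -4/5 0 -11/5; 4/5 -3/5 0 -27/5; 0 0 -1 6; 0 0 0 1]
T4·…·T1 = [-3/5 -4/5 0 -11/5; 4/5 -3/5 0 -27/5; 0 0 1 -6; 0 0 0 1]
T5·…·T1 = [56/65 33/65 0 -3/65; -33/65 56/65 0 379/65; 0 0 1 -6; 0 0 0 1]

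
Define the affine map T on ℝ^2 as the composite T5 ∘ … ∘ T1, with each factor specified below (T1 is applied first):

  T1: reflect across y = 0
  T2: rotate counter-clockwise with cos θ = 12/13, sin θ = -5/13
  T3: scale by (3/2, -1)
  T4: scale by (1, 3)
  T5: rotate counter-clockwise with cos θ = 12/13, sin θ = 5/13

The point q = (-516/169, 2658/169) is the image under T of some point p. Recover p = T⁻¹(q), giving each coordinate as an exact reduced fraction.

T1 = [1 0 0; 0 -1 0; 0 0 1]
T2·T1 = [12/13 -5/13 0; -5/13 -12/13 0; 0 0 1]
T3·…·T1 = [18/13 -15/26 0; 5/13 12/13 0; 0 0 1]
T4·…·T1 = [18/13 -15/26 0; 15/13 36/13 0; 0 0 1]
T5·…·T1 = [141/169 -270/169 0; 270/169 789/338 0; 0 0 1]
det M = 9/2; M⁻¹ = [263/507 60/169 0; -60/169 94/507 0; 0 0 1]
M⁻¹ · (-516/169, 2658/169)ᵀ = (4, 4)ᵀ

p = (4, 4)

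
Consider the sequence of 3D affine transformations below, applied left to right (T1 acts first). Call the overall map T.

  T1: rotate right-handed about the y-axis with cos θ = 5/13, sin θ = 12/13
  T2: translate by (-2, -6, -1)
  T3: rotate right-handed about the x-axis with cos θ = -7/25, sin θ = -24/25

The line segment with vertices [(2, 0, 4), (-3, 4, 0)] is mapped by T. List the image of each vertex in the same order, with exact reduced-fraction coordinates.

T1 rotate right-handed about the y-axis with cos θ = 5/13, sin θ = 12/13: (2, 0, 4) → (58/13, 0, -4/13); (-3, 4, 0) → (-15/13, 4, 36/13)
T2 translate by (-2, -6, -1): (58/13, 0, -4/13) → (32/13, -6, -17/13); (-15/13, 4, 36/13) → (-41/13, -2, 23/13)
T3 rotate right-handed about the x-axis with cos θ = -7/25, sin θ = -24/25: (32/13, -6, -17/13) → (32/13, 138/325, 1991/325); (-41/13, -2, 23/13) → (-41/13, 734/325, 463/325)

image vertices: (32/13, 138/325, 1991/325), (-41/13, 734/325, 463/325)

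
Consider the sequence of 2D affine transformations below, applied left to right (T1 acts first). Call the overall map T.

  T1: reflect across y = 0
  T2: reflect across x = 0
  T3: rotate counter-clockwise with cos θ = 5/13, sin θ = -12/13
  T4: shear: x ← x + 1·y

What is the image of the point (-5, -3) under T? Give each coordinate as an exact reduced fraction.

T(p) = (16/13, -45/13)

T1 reflect across y = 0: (-5, -3) → (-5, 3)
T2 reflect across x = 0: (-5, 3) → (5, 3)
T3 rotate counter-clockwise with cos θ = 5/13, sin θ = -12/13: (5, 3) → (61/13, -45/13)
T4 shear: x ← x + 1·y: (61/13, -45/13) → (16/13, -45/13)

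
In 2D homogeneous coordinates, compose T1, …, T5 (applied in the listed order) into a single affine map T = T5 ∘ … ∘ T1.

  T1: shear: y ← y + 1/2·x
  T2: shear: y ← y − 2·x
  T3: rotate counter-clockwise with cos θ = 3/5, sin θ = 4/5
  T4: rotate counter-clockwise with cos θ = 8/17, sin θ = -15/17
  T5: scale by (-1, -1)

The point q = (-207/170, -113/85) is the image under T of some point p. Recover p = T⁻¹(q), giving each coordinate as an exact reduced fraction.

p = (1, 3)

T1 = [1 0 0; 1/2 1 0; 0 0 1]
T2·T1 = [1 0 0; -3/2 1 0; 0 0 1]
T3·…·T1 = [9/5 -4/5 0; -1/10 3/5 0; 0 0 1]
T4·…·T1 = [129/170 13/85 0; -139/85 84/85 0; 0 0 1]
T5·…·T1 = [-129/170 -13/85 0; 139/85 -84/85 0; 0 0 1]
det M = 1; M⁻¹ = [-84/85 13/85 0; -139/85 -129/170 0; 0 0 1]
M⁻¹ · (-207/170, -113/85)ᵀ = (1, 3)ᵀ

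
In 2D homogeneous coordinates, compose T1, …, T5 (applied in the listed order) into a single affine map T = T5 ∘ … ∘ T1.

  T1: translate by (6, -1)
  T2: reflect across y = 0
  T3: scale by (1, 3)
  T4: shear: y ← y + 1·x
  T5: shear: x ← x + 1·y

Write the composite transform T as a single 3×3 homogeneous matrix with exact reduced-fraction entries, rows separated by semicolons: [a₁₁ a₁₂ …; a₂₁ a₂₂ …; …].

T = [2 -3 15; 1 -3 9; 0 0 1]

T1 = [1 0 6; 0 1 -1; 0 0 1]
T2·T1 = [1 0 6; 0 -1 1; 0 0 1]
T3·…·T1 = [1 0 6; 0 -3 3; 0 0 1]
T4·…·T1 = [1 0 6; 1 -3 9; 0 0 1]
T5·…·T1 = [2 -3 15; 1 -3 9; 0 0 1]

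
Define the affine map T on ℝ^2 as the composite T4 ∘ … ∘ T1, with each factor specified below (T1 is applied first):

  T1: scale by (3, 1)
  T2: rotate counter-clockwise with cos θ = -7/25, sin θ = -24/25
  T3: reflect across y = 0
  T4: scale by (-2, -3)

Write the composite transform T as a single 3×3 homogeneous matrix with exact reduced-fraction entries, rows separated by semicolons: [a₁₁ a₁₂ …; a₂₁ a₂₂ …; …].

T1 = [3 0 0; 0 1 0; 0 0 1]
T2·T1 = [-21/25 24/25 0; -72/25 -7/25 0; 0 0 1]
T3·…·T1 = [-21/25 24/25 0; 72/25 7/25 0; 0 0 1]
T4·…·T1 = [42/25 -48/25 0; -216/25 -21/25 0; 0 0 1]

T = [42/25 -48/25 0; -216/25 -21/25 0; 0 0 1]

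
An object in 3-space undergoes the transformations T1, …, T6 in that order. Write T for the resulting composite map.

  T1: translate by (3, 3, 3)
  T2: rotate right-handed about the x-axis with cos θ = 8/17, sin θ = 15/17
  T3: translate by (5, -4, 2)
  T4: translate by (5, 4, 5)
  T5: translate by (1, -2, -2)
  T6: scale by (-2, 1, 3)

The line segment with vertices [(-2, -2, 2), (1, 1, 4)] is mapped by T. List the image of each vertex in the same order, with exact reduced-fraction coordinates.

image vertices: (-24, -101/17, 420/17), (-30, -107/17, 603/17)

T1 translate by (3, 3, 3): (-2, -2, 2) → (1, 1, 5); (1, 1, 4) → (4, 4, 7)
T2 rotate right-handed about the x-axis with cos θ = 8/17, sin θ = 15/17: (1, 1, 5) → (1, -67/17, 55/17); (4, 4, 7) → (4, -73/17, 116/17)
T3 translate by (5, -4, 2): (1, -67/17, 55/17) → (6, -135/17, 89/17); (4, -73/17, 116/17) → (9, -141/17, 150/17)
T4 translate by (5, 4, 5): (6, -135/17, 89/17) → (11, -67/17, 174/17); (9, -141/17, 150/17) → (14, -73/17, 235/17)
T5 translate by (1, -2, -2): (11, -67/17, 174/17) → (12, -101/17, 140/17); (14, -73/17, 235/17) → (15, -107/17, 201/17)
T6 scale by (-2, 1, 3): (12, -101/17, 140/17) → (-24, -101/17, 420/17); (15, -107/17, 201/17) → (-30, -107/17, 603/17)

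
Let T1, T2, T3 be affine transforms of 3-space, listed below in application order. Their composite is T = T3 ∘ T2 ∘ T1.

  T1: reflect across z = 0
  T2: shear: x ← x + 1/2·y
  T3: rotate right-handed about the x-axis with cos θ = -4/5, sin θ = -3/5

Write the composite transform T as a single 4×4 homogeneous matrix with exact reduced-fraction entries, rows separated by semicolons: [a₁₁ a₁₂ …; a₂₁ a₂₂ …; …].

T1 = [1 0 0 0; 0 1 0 0; 0 0 -1 0; 0 0 0 1]
T2·T1 = [1 1/2 0 0; 0 1 0 0; 0 0 -1 0; 0 0 0 1]
T3·…·T1 = [1 1/2 0 0; 0 -4/5 -3/5 0; 0 -3/5 4/5 0; 0 0 0 1]

T = [1 1/2 0 0; 0 -4/5 -3/5 0; 0 -3/5 4/5 0; 0 0 0 1]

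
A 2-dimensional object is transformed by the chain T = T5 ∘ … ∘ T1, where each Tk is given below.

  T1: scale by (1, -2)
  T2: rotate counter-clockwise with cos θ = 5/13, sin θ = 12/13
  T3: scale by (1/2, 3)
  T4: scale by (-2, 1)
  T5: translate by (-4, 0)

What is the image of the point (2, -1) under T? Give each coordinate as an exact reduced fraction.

T(p) = (-38/13, 102/13)

T1 scale by (1, -2): (2, -1) → (2, 2)
T2 rotate counter-clockwise with cos θ = 5/13, sin θ = 12/13: (2, 2) → (-14/13, 34/13)
T3 scale by (1/2, 3): (-14/13, 34/13) → (-7/13, 102/13)
T4 scale by (-2, 1): (-7/13, 102/13) → (14/13, 102/13)
T5 translate by (-4, 0): (14/13, 102/13) → (-38/13, 102/13)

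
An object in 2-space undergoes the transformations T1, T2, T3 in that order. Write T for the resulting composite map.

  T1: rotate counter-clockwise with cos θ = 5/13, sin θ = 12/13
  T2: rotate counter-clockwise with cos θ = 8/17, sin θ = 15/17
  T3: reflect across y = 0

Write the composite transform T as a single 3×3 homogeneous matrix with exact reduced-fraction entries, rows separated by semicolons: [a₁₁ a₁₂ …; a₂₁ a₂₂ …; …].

T = [-140/221 -171/221 0; -171/221 140/221 0; 0 0 1]

T1 = [5/13 -12/13 0; 12/13 5/13 0; 0 0 1]
T2·T1 = [-140/221 -171/221 0; 171/221 -140/221 0; 0 0 1]
T3·…·T1 = [-140/221 -171/221 0; -171/221 140/221 0; 0 0 1]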